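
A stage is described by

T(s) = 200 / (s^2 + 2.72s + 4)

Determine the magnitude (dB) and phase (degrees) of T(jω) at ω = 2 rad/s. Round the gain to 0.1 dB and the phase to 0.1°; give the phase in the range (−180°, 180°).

31.3 dB, -90.0°

At s = jω = j2:
quadratic: (j2)² + 2.72·j2 + 4 = 0 + j5.44 → |·| ≈ 5.44, ∠ ≈ 90.00°
|T| = 200 / 5.44 ≈ 36.765
Gain = 20 log₁₀(36.765) ≈ 31.31 dB
∠T = 0.00° − 90.00° = -90.00°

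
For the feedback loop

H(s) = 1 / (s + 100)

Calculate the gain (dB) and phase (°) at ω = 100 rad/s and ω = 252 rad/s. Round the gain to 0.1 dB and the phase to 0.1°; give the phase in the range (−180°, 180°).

Substitute s = j100:
Numerator: 1 = 1 + j0
Denominator: (j100) + 100 = 100 + j100
|N| = √(1² + 0²) ≈ 1, ∠N ≈ 0.00°
|D| = √(100² + 100²) ≈ 141.42, ∠D ≈ 45.00°
|H| = 1 / 141.42 ≈ 0.0070711
Gain = 20 log₁₀(0.0070711) ≈ -43.01 dB
∠H = 0.00° − 45.00° = -45.00°

Substitute s = j252:
Numerator: 1 = 1 + j0
Denominator: (j252) + 100 = 100 + j252
|N| = √(1² + 0²) ≈ 1, ∠N ≈ 0.00°
|D| = √(100² + 252²) ≈ 271.12, ∠D ≈ 68.36°
|H| = 1 / 271.12 ≈ 0.0036884
Gain = 20 log₁₀(0.0036884) ≈ -48.66 dB
∠H = 0.00° − 68.36° = -68.36°

ω = 100: -43.0 dB, -45.0°; ω = 252: -48.7 dB, -68.4°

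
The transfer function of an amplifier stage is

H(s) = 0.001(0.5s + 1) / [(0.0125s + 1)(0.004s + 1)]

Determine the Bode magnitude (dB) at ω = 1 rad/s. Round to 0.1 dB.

At ω = 1 rad/s:
zero (1 + j1·0.5) = 1 + j0.5 → |·| ≈ 1.118, ∠ ≈ 26.57°
pole (1 + j1·0.0125) = 1 + j0.0125 → |·| ≈ 1.0001, ∠ ≈ 0.72°
pole (1 + j1·0.004) = 1 + j0.004 → |·| ≈ 1, ∠ ≈ 0.23°
|H| = 0.001 · 1.118 / (1.0001 · 1) ≈ 0.0011179
Gain = 20 log₁₀(0.0011179) ≈ -59.03 dB

-59.0 dB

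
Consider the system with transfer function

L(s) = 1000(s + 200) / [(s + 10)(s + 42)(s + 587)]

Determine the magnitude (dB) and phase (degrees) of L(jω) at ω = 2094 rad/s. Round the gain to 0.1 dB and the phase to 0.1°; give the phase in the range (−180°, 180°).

-73.1 dB, -168.4°

At s = jω = j2094:
zero (s+200): 200 + j2094 → |·| = √(200²+2094²) = √4424836 ≈ 2103.5, ∠ = arctan(2094/200) ≈ 84.54°
pole (s+10): 10 + j2094 → |·| = √(10²+2094²) = √4384936 ≈ 2094, ∠ = arctan(2094/10) ≈ 89.73°
pole (s+42): 42 + j2094 → |·| = √(42²+2094²) = √4386600 ≈ 2094.4, ∠ = arctan(2094/42) ≈ 88.85°
pole (s+587): 587 + j2094 → |·| = √(587²+2094²) = √4729405 ≈ 2174.7, ∠ = arctan(2094/587) ≈ 74.34°
|L| = 1000 · 2103.5 / 9.5375e+09 ≈ 0.00022055
Gain = 20 log₁₀(0.00022055) ≈ -73.13 dB
∠L = 84.54° − 252.92° = -168.38°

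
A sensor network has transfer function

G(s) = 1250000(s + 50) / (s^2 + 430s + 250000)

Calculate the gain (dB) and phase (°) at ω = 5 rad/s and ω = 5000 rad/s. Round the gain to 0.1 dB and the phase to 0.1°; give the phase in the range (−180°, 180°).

At s = jω = j5:
zero (s+50): 50 + j5 → |·| = √(50²+5²) = √2525 ≈ 50.249, ∠ = arctan(5/50) ≈ 5.71°
quadratic: (j5)² + 430·j5 + 250000 = 249975 + j2150 → |·| ≈ 2.4998e+05, ∠ ≈ 0.49°
|G| = 1250000 · 50.249 / 2.4998e+05 ≈ 251.27
Gain = 20 log₁₀(251.27) ≈ 48.00 dB
∠G = 5.71° − 0.49° = 5.22°

At s = jω = j5000:
zero (s+50): 50 + j5000 → |·| = √(50²+5000²) = √25002500 ≈ 5000.2, ∠ = arctan(5000/50) ≈ 89.43°
quadratic: (j5000)² + 430·j5000 + 250000 = -24750000 + j2150000 → |·| ≈ 2.4843e+07, ∠ ≈ 175.04°
|G| = 1250000 · 5000.2 / 2.4843e+07 ≈ 251.59
Gain = 20 log₁₀(251.59) ≈ 48.01 dB
∠G = 89.43° − 175.04° = -85.61°

ω = 5: 48.0 dB, 5.2°; ω = 5000: 48.0 dB, -85.6°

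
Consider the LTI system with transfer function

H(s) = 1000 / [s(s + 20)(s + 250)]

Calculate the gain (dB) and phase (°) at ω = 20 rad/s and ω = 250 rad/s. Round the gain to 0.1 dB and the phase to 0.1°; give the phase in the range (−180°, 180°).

ω = 20: -43.0 dB, -139.6°; ω = 250: -86.9 dB, 139.6°

At s = jω = j20:
pole (s+20): 20 + j20 → |·| = √(20²+20²) = √800 ≈ 28.284, ∠ = arctan(20/20) ≈ 45.00°
pole (s+250): 250 + j20 → |·| = √(250²+20²) = √62900 ≈ 250.8, ∠ = arctan(20/250) ≈ 4.57°
pole at origin: |s| = 20, ∠ = 90.00° (in denominator)
|H| = 1000 / 1.4187e+05 ≈ 0.0070487
Gain = 20 log₁₀(0.0070487) ≈ -43.04 dB
∠H = 0.00° − 139.57° = -139.57°

At s = jω = j250:
pole (s+20): 20 + j250 → |·| = √(20²+250²) = √62900 ≈ 250.8, ∠ = arctan(250/20) ≈ 85.43°
pole (s+250): 250 + j250 → |·| = √(250²+250²) = √125000 ≈ 353.55, ∠ = arctan(250/250) ≈ 45.00°
pole at origin: |s| = 250, ∠ = 90.00° (in denominator)
|H| = 1000 / 2.2168e+07 ≈ 4.511e-05
Gain = 20 log₁₀(4.511e-05) ≈ -86.91 dB
∠H = 0.00° − 220.43° = -220.43° ≡ 139.57° (principal value)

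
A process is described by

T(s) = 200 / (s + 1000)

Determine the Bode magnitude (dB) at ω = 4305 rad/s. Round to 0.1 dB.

Substitute s = j4305:
Numerator: 200 = 200 + j0
Denominator: (j4305) + 1000 = 1000 + j4305
|N| = √(200² + 0²) ≈ 200, ∠N ≈ 0.00°
|D| = √(1000² + 4305²) ≈ 4419.6, ∠D ≈ 76.92°
|T| = 200 / 4419.6 ≈ 0.045253
Gain = 20 log₁₀(0.045253) ≈ -26.89 dB

-26.9 dB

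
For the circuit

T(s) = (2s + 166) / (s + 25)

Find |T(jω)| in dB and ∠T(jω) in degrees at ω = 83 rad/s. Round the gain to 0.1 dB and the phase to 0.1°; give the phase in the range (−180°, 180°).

Substitute s = j83:
Numerator: 2(j83) + 166 = 166 + j166
Denominator: (j83) + 25 = 25 + j83
|N| = √(166² + 166²) ≈ 234.76, ∠N ≈ 45.00°
|D| = √(25² + 83²) ≈ 86.683, ∠D ≈ 73.24°
|T| = 234.76 / 86.683 ≈ 2.7083
Gain = 20 log₁₀(2.7083) ≈ 8.65 dB
∠T = 45.00° − 73.24° = -28.24°

8.7 dB, -28.2°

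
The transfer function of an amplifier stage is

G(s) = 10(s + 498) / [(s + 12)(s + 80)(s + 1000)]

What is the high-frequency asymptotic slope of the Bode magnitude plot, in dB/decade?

Each pole contributes −20 dB/decade at high frequency; each zero contributes +20 dB/decade.
Net: 1 zero(s) − 3 pole(s) → -40 dB/decade.

-40 dB/decade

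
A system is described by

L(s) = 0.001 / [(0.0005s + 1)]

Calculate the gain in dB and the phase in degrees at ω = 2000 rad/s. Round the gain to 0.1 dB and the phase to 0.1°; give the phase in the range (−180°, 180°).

At ω = 2000 rad/s:
pole (1 + j2000·0.0005) = 1 + j1 → |·| ≈ 1.4142, ∠ ≈ 45.00°
|L| = 0.001 · 1 / (1.4142) ≈ 0.00070711
Gain = 20 log₁₀(0.00070711) ≈ -63.01 dB
∠L = (0°) − (45.00°) = -45.00°

-63.0 dB, -45.0°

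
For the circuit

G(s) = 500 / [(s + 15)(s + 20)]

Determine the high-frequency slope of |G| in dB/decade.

-40 dB/decade

Each pole contributes −20 dB/decade at high frequency; each zero contributes +20 dB/decade.
Net: 0 zero(s) − 2 pole(s) → -40 dB/decade.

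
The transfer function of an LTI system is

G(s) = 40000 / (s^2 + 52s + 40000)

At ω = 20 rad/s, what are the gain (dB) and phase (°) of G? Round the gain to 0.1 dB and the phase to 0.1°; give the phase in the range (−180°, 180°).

At s = jω = j20:
quadratic: (j20)² + 52·j20 + 40000 = 39600 + j1040 → |·| ≈ 39614, ∠ ≈ 1.50°
|G| = 40000 / 39614 ≈ 1.0097
Gain = 20 log₁₀(1.0097) ≈ 0.08 dB
∠G = 0.00° − 1.50° = -1.50°

0.1 dB, -1.5°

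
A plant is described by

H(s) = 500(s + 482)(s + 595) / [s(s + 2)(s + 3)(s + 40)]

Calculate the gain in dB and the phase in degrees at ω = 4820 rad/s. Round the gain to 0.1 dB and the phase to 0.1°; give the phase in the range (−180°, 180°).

At s = jω = j4820:
zero (s+482): 482 + j4820 → |·| = √(482²+4820²) = √23464724 ≈ 4844, ∠ = arctan(4820/482) ≈ 84.29°
zero (s+595): 595 + j4820 → |·| = √(595²+4820²) = √23586425 ≈ 4856.6, ∠ = arctan(4820/595) ≈ 82.96°
pole (s+2): 2 + j4820 → |·| = √(2²+4820²) = √23232404 ≈ 4820, ∠ = arctan(4820/2) ≈ 89.98°
pole (s+3): 3 + j4820 → |·| = √(3²+4820²) = √23232409 ≈ 4820, ∠ = arctan(4820/3) ≈ 89.96°
pole (s+40): 40 + j4820 → |·| = √(40²+4820²) = √23234000 ≈ 4820.2, ∠ = arctan(4820/40) ≈ 89.52°
pole at origin: |s| = 4820, ∠ = 90.00° (in denominator)
|H| = 500 · 2.3525e+07 / 5.3977e+14 ≈ 2.1792e-05
Gain = 20 log₁₀(2.1792e-05) ≈ -93.23 dB
∠H = 167.25° − 359.46° = -192.21° ≡ 167.79° (principal value)

-93.2 dB, 167.8°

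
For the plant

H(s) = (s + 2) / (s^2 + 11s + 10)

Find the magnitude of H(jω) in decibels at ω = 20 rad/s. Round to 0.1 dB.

Substitute s = j20:
Numerator: (j20) + 2 = 2 + j20
Denominator: (j20)^2 + 11(j20) + 10 = -390 + j220
|N| = √(2² + 20²) ≈ 20.1, ∠N ≈ 84.29°
|D| = √(390² + 220²) ≈ 447.77, ∠D ≈ 150.57°
|H| = 20.1 / 447.77 ≈ 0.044889
Gain = 20 log₁₀(0.044889) ≈ -26.96 dB

-27.0 dB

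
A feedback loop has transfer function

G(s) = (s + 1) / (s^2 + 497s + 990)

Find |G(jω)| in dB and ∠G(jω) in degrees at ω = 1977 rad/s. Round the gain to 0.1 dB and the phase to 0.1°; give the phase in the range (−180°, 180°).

Substitute s = j1977:
Numerator: (j1977) + 1 = 1 + j1977
Denominator: (j1977)^2 + 497(j1977) + 990 = -3907539 + j982569
|N| = √(1² + 1977²) ≈ 1977, ∠N ≈ 89.97°
|D| = √(3907539² + 982569²) ≈ 4.0292e+06, ∠D ≈ 165.89°
|G| = 1977 / 4.0292e+06 ≈ 0.00049067
Gain = 20 log₁₀(0.00049067) ≈ -66.18 dB
∠G = 89.97° − 165.89° = -75.92°

-66.2 dB, -75.9°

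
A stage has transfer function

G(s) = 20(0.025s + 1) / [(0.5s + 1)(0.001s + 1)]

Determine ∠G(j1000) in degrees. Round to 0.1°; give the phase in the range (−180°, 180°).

At ω = 1000 rad/s:
zero (1 + j1000·0.025) = 1 + j25 → |·| ≈ 25.02, ∠ ≈ 87.71°
pole (1 + j1000·0.5) = 1 + j500 → |·| ≈ 500, ∠ ≈ 89.89°
pole (1 + j1000·0.001) = 1 + j1 → |·| ≈ 1.4142, ∠ ≈ 45.00°
∠G = (87.71°) − (89.89° + 45.00°) = -47.18°

-47.2°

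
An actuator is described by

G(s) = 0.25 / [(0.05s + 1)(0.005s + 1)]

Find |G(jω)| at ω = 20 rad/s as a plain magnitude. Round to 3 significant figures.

0.176

At ω = 20 rad/s:
pole (1 + j20·0.05) = 1 + j1 → |·| ≈ 1.4142, ∠ ≈ 45.00°
pole (1 + j20·0.005) = 1 + j0.1 → |·| ≈ 1.005, ∠ ≈ 5.71°
|G| = 0.25 · 1 / (1.4142 · 1.005) ≈ 0.1759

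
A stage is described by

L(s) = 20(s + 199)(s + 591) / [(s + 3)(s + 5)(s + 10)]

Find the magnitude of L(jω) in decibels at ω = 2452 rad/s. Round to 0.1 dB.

At s = jω = j2452:
zero (s+199): 199 + j2452 → |·| = √(199²+2452²) = √6051905 ≈ 2460.1, ∠ = arctan(2452/199) ≈ 85.36°
zero (s+591): 591 + j2452 → |·| = √(591²+2452²) = √6361585 ≈ 2522.2, ∠ = arctan(2452/591) ≈ 76.45°
pole (s+3): 3 + j2452 → |·| = √(3²+2452²) = √6012313 ≈ 2452, ∠ = arctan(2452/3) ≈ 89.93°
pole (s+5): 5 + j2452 → |·| = √(5²+2452²) = √6012329 ≈ 2452, ∠ = arctan(2452/5) ≈ 89.88°
pole (s+10): 10 + j2452 → |·| = √(10²+2452²) = √6012404 ≈ 2452, ∠ = arctan(2452/10) ≈ 89.77°
|L| = 20 · 6.2049e+06 / 1.4742e+10 ≈ 0.008418
Gain = 20 log₁₀(0.008418) ≈ -41.50 dB

-41.5 dB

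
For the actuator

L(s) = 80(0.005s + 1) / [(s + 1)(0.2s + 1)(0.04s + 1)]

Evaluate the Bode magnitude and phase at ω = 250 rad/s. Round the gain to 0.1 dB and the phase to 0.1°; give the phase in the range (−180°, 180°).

-59.8 dB, 148.4°

At ω = 250 rad/s:
zero (1 + j250·0.005) = 1 + j1.25 → |·| ≈ 1.6008, ∠ ≈ 51.34°
pole (1 + j250·1) = 1 + j250 → |·| ≈ 250, ∠ ≈ 89.77°
pole (1 + j250·0.2) = 1 + j50 → |·| ≈ 50.01, ∠ ≈ 88.85°
pole (1 + j250·0.04) = 1 + j10 → |·| ≈ 10.05, ∠ ≈ 84.29°
|L| = 80 · 1.6008 / (250 · 50.01 · 10.05) ≈ 0.0010192
Gain = 20 log₁₀(0.0010192) ≈ -59.83 dB
∠L = (51.34°) − (89.77° + 88.85° + 84.29°) = -211.57° ≡ 148.43° (principal value)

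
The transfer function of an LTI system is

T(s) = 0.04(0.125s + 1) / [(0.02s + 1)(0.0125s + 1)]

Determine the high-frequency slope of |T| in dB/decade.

-20 dB/decade

Each pole contributes −20 dB/decade at high frequency; each zero contributes +20 dB/decade.
Net: 1 zero(s) − 2 pole(s) → -20 dB/decade.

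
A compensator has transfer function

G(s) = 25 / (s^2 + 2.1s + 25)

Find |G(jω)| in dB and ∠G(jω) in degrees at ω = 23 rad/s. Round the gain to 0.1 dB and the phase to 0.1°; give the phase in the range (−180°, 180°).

At s = jω = j23:
quadratic: (j23)² + 2.1·j23 + 25 = -504 + j48.3 → |·| ≈ 506.31, ∠ ≈ 174.53°
|G| = 25 / 506.31 ≈ 0.049377
Gain = 20 log₁₀(0.049377) ≈ -26.13 dB
∠G = 0.00° − 174.53° = -174.53°

-26.1 dB, -174.5°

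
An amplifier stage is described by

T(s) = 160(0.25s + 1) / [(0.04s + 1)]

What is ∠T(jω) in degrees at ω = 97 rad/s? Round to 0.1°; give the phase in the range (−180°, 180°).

At ω = 97 rad/s:
zero (1 + j97·0.25) = 1 + j24.25 → |·| ≈ 24.271, ∠ ≈ 87.64°
pole (1 + j97·0.04) = 1 + j3.88 → |·| ≈ 4.0068, ∠ ≈ 75.55°
∠T = (87.64°) − (75.55°) = 12.09°

12.1°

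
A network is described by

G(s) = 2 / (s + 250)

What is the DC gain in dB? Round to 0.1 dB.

-41.9 dB

G(0) = 2 / 250 = 0.008
20 log₁₀(0.008) ≈ -41.94 dB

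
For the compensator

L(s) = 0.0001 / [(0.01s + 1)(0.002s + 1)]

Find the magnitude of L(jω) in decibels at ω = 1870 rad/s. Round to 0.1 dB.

At ω = 1870 rad/s:
pole (1 + j1870·0.01) = 1 + j18.7 → |·| ≈ 18.727, ∠ ≈ 86.94°
pole (1 + j1870·0.002) = 1 + j3.74 → |·| ≈ 3.8714, ∠ ≈ 75.03°
|L| = 0.0001 · 1 / (18.727 · 3.8714) ≈ 1.3793e-06
Gain = 20 log₁₀(1.3793e-06) ≈ -117.21 dB

-117.2 dB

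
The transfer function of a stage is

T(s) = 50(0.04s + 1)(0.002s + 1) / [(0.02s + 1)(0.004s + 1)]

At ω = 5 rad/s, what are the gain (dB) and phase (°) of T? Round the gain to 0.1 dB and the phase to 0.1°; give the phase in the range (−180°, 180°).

34.1 dB, 5.0°

At ω = 5 rad/s:
zero (1 + j5·0.04) = 1 + j0.2 → |·| ≈ 1.0198, ∠ ≈ 11.31°
zero (1 + j5·0.002) = 1 + j0.01 → |·| ≈ 1, ∠ ≈ 0.57°
pole (1 + j5·0.02) = 1 + j0.1 → |·| ≈ 1.005, ∠ ≈ 5.71°
pole (1 + j5·0.004) = 1 + j0.02 → |·| ≈ 1.0002, ∠ ≈ 1.15°
|T| = 50 · 1.0198 · 1 / (1.005 · 1.0002) ≈ 50.726
Gain = 20 log₁₀(50.726) ≈ 34.10 dB
∠T = (11.31° + 0.57°) − (5.71° + 1.15°) = 5.02°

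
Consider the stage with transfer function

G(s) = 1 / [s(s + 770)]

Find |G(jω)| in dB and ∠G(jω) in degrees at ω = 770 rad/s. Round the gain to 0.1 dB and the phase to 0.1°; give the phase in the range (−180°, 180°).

-118.5 dB, -135.0°

At s = jω = j770:
pole (s+770): 770 + j770 → |·| = √(770²+770²) = √1185800 ≈ 1088.9, ∠ = arctan(770/770) ≈ 45.00°
pole at origin: |s| = 770, ∠ = 90.00° (in denominator)
|G| = 1 / 8.3845e+05 ≈ 1.1927e-06
Gain = 20 log₁₀(1.1927e-06) ≈ -118.47 dB
∠G = 0.00° − 135.00° = -135.00°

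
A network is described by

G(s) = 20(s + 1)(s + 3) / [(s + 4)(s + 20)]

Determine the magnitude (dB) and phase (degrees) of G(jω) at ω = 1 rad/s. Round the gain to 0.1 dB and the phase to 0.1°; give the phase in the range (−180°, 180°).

0.7 dB, 46.5°

At s = jω = j1:
zero (s+1): 1 + j1 → |·| = √(1²+1²) = √2 ≈ 1.4142, ∠ = arctan(1/1) ≈ 45.00°
zero (s+3): 3 + j1 → |·| = √(3²+1²) = √10 ≈ 3.1623, ∠ = arctan(1/3) ≈ 18.43°
pole (s+4): 4 + j1 → |·| = √(4²+1²) = √17 ≈ 4.1231, ∠ = arctan(1/4) ≈ 14.04°
pole (s+20): 20 + j1 → |·| = √(20²+1²) = √401 ≈ 20.025, ∠ = arctan(1/20) ≈ 2.86°
|G| = 20 · 4.4721 / 82.565 ≈ 1.0833
Gain = 20 log₁₀(1.0833) ≈ 0.69 dB
∠G = 63.43° − 16.90° = 46.53°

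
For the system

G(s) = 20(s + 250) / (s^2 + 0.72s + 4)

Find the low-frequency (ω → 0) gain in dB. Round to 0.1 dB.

G(0) = 20·250 / 4 = 1250
20 log₁₀(1250) ≈ 61.94 dB

61.9 dB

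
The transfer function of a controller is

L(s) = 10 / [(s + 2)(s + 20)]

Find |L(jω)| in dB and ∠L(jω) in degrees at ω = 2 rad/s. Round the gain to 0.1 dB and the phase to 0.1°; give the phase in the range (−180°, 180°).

At s = jω = j2:
pole (s+2): 2 + j2 → |·| = √(2²+2²) = √8 ≈ 2.8284, ∠ = arctan(2/2) ≈ 45.00°
pole (s+20): 20 + j2 → |·| = √(20²+2²) = √404 ≈ 20.1, ∠ = arctan(2/20) ≈ 5.71°
|L| = 10 / 56.851 ≈ 0.1759
Gain = 20 log₁₀(0.1759) ≈ -15.09 dB
∠L = 0.00° − 50.71° = -50.71°

-15.1 dB, -50.7°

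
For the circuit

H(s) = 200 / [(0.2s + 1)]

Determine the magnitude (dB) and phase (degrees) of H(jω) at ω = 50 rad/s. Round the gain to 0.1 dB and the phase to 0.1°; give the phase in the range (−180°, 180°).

At ω = 50 rad/s:
pole (1 + j50·0.2) = 1 + j10 → |·| ≈ 10.05, ∠ ≈ 84.29°
|H| = 200 · 1 / (10.05) ≈ 19.9
Gain = 20 log₁₀(19.9) ≈ 25.98 dB
∠H = (0°) − (84.29°) = -84.29°

26.0 dB, -84.3°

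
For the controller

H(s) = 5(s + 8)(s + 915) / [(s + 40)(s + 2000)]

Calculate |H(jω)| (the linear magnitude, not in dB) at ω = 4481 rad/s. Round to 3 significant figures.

At s = jω = j4481:
zero (s+8): 8 + j4481 → |·| = √(8²+4481²) = √20079425 ≈ 4481, ∠ = arctan(4481/8) ≈ 89.90°
zero (s+915): 915 + j4481 → |·| = √(915²+4481²) = √20916586 ≈ 4573.5, ∠ = arctan(4481/915) ≈ 78.46°
pole (s+40): 40 + j4481 → |·| = √(40²+4481²) = √20080961 ≈ 4481.2, ∠ = arctan(4481/40) ≈ 89.49°
pole (s+2000): 2000 + j4481 → |·| = √(2000²+4481²) = √24079361 ≈ 4907.1, ∠ = arctan(4481/2000) ≈ 65.95°
|H| = 5 · 2.0494e+07 / 2.199e+07 ≈ 4.6598

4.66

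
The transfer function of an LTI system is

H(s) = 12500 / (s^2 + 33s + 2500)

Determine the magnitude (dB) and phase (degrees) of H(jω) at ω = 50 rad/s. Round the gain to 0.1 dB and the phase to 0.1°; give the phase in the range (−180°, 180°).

At s = jω = j50:
quadratic: (j50)² + 33·j50 + 2500 = 0 + j1650 → |·| ≈ 1650, ∠ ≈ 90.00°
|H| = 12500 / 1650 ≈ 7.5758
Gain = 20 log₁₀(7.5758) ≈ 17.59 dB
∠H = 0.00° − 90.00° = -90.00°

17.6 dB, -90.0°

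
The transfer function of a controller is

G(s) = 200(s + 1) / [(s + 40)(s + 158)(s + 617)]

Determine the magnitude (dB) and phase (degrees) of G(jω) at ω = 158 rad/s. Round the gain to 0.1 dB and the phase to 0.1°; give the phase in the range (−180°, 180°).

-57.3 dB, -45.5°

At s = jω = j158:
zero (s+1): 1 + j158 → |·| = √(1²+158²) = √24965 ≈ 158, ∠ = arctan(158/1) ≈ 89.64°
pole (s+40): 40 + j158 → |·| = √(40²+158²) = √26564 ≈ 162.98, ∠ = arctan(158/40) ≈ 75.79°
pole (s+158): 158 + j158 → |·| = √(158²+158²) = √49928 ≈ 223.45, ∠ = arctan(158/158) ≈ 45.00°
pole (s+617): 617 + j158 → |·| = √(617²+158²) = √405653 ≈ 636.91, ∠ = arctan(158/617) ≈ 14.36°
|G| = 200 · 158 / 2.3195e+07 ≈ 0.0013624
Gain = 20 log₁₀(0.0013624) ≈ -57.31 dB
∠G = 89.64° − 135.15° = -45.51°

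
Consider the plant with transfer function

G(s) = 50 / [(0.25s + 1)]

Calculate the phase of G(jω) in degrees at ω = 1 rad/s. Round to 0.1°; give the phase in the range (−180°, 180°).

-14.0°

At ω = 1 rad/s:
pole (1 + j1·0.25) = 1 + j0.25 → |·| ≈ 1.0308, ∠ ≈ 14.04°
∠G = (0°) − (14.04°) = -14.04°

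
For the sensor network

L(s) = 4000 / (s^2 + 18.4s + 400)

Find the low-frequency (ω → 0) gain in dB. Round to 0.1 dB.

20.0 dB

L(0) = 4000 / 400 = 10
20 log₁₀(10) ≈ 20.00 dB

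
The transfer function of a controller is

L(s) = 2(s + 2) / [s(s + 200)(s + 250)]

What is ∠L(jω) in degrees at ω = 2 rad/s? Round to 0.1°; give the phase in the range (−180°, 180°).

-46.0°

At s = jω = j2:
zero (s+2): 2 + j2 → |·| = √(2²+2²) = √8 ≈ 2.8284, ∠ = arctan(2/2) ≈ 45.00°
pole (s+200): 200 + j2 → |·| = √(200²+2²) = √40004 ≈ 200.01, ∠ = arctan(2/200) ≈ 0.57°
pole (s+250): 250 + j2 → |·| = √(250²+2²) = √62504 ≈ 250.01, ∠ = arctan(2/250) ≈ 0.46°
pole at origin: |s| = 2, ∠ = 90.00° (in denominator)
∠L = 45.00° − 91.03° = -46.03°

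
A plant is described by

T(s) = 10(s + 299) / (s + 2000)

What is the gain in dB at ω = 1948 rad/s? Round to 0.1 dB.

17.0 dB

At s = jω = j1948:
zero (s+299): 299 + j1948 → |·| = √(299²+1948²) = √3884105 ≈ 1970.8, ∠ = arctan(1948/299) ≈ 81.27°
pole (s+2000): 2000 + j1948 → |·| = √(2000²+1948²) = √7794704 ≈ 2791.9, ∠ = arctan(1948/2000) ≈ 44.25°
|T| = 10 · 1970.8 / 2791.9 ≈ 7.059
Gain = 20 log₁₀(7.059) ≈ 16.97 dB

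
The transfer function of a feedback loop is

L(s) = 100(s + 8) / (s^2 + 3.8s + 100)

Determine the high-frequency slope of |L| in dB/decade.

-20 dB/decade

Each pole contributes −20 dB/decade at high frequency; each zero contributes +20 dB/decade.
Net: 1 zero(s) − 2 pole(s) → -20 dB/decade.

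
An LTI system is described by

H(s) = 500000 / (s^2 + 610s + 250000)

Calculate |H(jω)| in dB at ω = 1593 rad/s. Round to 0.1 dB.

-13.9 dB

At s = jω = j1593:
quadratic: (j1593)² + 610·j1593 + 250000 = -2287649 + j971730 → |·| ≈ 2.4855e+06, ∠ ≈ 156.99°
|H| = 500000 / 2.4855e+06 ≈ 0.20117
Gain = 20 log₁₀(0.20117) ≈ -13.93 dB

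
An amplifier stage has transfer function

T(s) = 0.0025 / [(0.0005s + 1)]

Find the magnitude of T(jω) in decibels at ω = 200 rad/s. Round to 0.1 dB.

At ω = 200 rad/s:
pole (1 + j200·0.0005) = 1 + j0.1 → |·| ≈ 1.005, ∠ ≈ 5.71°
|T| = 0.0025 · 1 / (1.005) ≈ 0.0024876
Gain = 20 log₁₀(0.0024876) ≈ -52.08 dB

-52.1 dB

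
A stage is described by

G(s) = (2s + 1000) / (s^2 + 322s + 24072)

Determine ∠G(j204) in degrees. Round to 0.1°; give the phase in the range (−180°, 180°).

Substitute s = j204:
Numerator: 2(j204) + 1000 = 1000 + j408
Denominator: (j204)^2 + 322(j204) + 24072 = -17544 + j65688
|N| = √(1000² + 408²) ≈ 1080, ∠N ≈ 22.20°
|D| = √(17544² + 65688²) ≈ 67990, ∠D ≈ 104.95°
∠G = 22.20° − 104.95° = -82.75°

-82.8°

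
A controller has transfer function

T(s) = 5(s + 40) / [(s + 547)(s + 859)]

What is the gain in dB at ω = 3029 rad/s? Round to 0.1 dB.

At s = jω = j3029:
zero (s+40): 40 + j3029 → |·| = √(40²+3029²) = √9176441 ≈ 3029.3, ∠ = arctan(3029/40) ≈ 89.24°
pole (s+547): 547 + j3029 → |·| = √(547²+3029²) = √9474050 ≈ 3078, ∠ = arctan(3029/547) ≈ 79.76°
pole (s+859): 859 + j3029 → |·| = √(859²+3029²) = √9912722 ≈ 3148.4, ∠ = arctan(3029/859) ≈ 74.17°
|T| = 5 · 3029.3 / 9.6908e+06 ≈ 0.001563
Gain = 20 log₁₀(0.001563) ≈ -56.12 dB

-56.1 dB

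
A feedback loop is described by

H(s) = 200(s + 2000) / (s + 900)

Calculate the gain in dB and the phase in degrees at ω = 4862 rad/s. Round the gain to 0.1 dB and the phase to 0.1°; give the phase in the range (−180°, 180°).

At s = jω = j4862:
zero (s+2000): 2000 + j4862 → |·| = √(2000²+4862²) = √27639044 ≈ 5257.3, ∠ = arctan(4862/2000) ≈ 67.64°
pole (s+900): 900 + j4862 → |·| = √(900²+4862²) = √24449044 ≈ 4944.6, ∠ = arctan(4862/900) ≈ 79.51°
|H| = 200 · 5257.3 / 4944.6 ≈ 212.65
Gain = 20 log₁₀(212.65) ≈ 46.55 dB
∠H = 67.64° − 79.51° = -11.87°

46.6 dB, -11.9°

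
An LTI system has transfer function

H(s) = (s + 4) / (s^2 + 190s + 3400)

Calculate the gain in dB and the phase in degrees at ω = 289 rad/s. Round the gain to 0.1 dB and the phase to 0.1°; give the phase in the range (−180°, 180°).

Substitute s = j289:
Numerator: (j289) + 4 = 4 + j289
Denominator: (j289)^2 + 190(j289) + 3400 = -80121 + j54910
|N| = √(4² + 289²) ≈ 289.03, ∠N ≈ 89.21°
|D| = √(80121² + 54910²) ≈ 97131, ∠D ≈ 145.58°
|H| = 289.03 / 97131 ≈ 0.0029757
Gain = 20 log₁₀(0.0029757) ≈ -50.53 dB
∠H = 89.21° − 145.58° = -56.37°

-50.5 dB, -56.4°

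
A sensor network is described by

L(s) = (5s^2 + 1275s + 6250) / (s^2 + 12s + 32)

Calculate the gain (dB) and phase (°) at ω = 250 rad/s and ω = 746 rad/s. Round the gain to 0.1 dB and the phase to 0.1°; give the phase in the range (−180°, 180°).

Substitute s = j250:
Numerator: 5(j250)^2 + 1275(j250) + 6250 = -306250 + j318750
Denominator: (j250)^2 + 12(j250) + 32 = -62468 + j3000
|N| = √(306250² + 318750²) ≈ 4.4203e+05, ∠N ≈ 133.85°
|D| = √(62468² + 3000²) ≈ 62540, ∠D ≈ 177.25°
|L| = 4.4203e+05 / 62540 ≈ 7.068
Gain = 20 log₁₀(7.068) ≈ 16.99 dB
∠L = 133.85° − 177.25° = -43.40°

Substitute s = j746:
Numerator: 5(j746)^2 + 1275(j746) + 6250 = -2776330 + j951150
Denominator: (j746)^2 + 12(j746) + 32 = -556484 + j8952
|N| = √(2776330² + 951150²) ≈ 2.9347e+06, ∠N ≈ 161.09°
|D| = √(556484² + 8952²) ≈ 5.5656e+05, ∠D ≈ 179.08°
|L| = 2.9347e+06 / 5.5656e+05 ≈ 5.2729
Gain = 20 log₁₀(5.2729) ≈ 14.44 dB
∠L = 161.09° − 179.08° = -17.99°

ω = 250: 17.0 dB, -43.4°; ω = 746: 14.4 dB, -18.0°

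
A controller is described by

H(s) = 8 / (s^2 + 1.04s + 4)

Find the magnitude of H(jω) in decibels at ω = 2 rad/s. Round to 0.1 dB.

11.7 dB

At s = jω = j2:
quadratic: (j2)² + 1.04·j2 + 4 = 0 + j2.08 → |·| ≈ 2.08, ∠ ≈ 90.00°
|H| = 8 / 2.08 ≈ 3.8462
Gain = 20 log₁₀(3.8462) ≈ 11.70 dB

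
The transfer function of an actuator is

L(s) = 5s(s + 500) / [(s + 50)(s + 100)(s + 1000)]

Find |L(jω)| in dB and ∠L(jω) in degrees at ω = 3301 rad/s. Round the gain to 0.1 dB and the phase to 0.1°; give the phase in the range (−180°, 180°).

-56.7 dB, -79.2°

At s = jω = j3301:
zero (s+500): 500 + j3301 → |·| = √(500²+3301²) = √11146601 ≈ 3338.7, ∠ = arctan(3301/500) ≈ 81.39°
zero at origin: s = j3301 → |·| = 3301, ∠ = 90.00°
pole (s+50): 50 + j3301 → |·| = √(50²+3301²) = √10899101 ≈ 3301.4, ∠ = arctan(3301/50) ≈ 89.13°
pole (s+100): 100 + j3301 → |·| = √(100²+3301²) = √10906601 ≈ 3302.5, ∠ = arctan(3301/100) ≈ 88.26°
pole (s+1000): 1000 + j3301 → |·| = √(1000²+3301²) = √11896601 ≈ 3449.1, ∠ = arctan(3301/1000) ≈ 73.15°
|L| = 5 · 1.1021e+07 / 3.7605e+10 ≈ 0.0014654
Gain = 20 log₁₀(0.0014654) ≈ -56.68 dB
∠L = 171.39° − 250.54° = -79.15°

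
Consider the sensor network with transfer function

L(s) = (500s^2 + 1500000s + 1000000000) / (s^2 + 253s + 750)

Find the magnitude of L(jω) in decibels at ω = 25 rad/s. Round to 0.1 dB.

Substitute s = j25:
Numerator: 500(j25)^2 + 1500000(j25) + 1000000000 = 999687500 + j37500000
Denominator: (j25)^2 + 253(j25) + 750 = 125 + j6325
|N| = √(999687500² + 37500000²) ≈ 1.0004e+09, ∠N ≈ 2.15°
|D| = √(125² + 6325²) ≈ 6326.2, ∠D ≈ 88.87°
|L| = 1.0004e+09 / 6326.2 ≈ 1.5814e+05
Gain = 20 log₁₀(1.5814e+05) ≈ 103.98 dB

104.0 dB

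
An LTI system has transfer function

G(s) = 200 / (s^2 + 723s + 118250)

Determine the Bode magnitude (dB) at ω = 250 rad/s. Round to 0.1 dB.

-59.5 dB

Substitute s = j250:
Numerator: 200 = 200 + j0
Denominator: (j250)^2 + 723(j250) + 118250 = 55750 + j180750
|N| = √(200² + 0²) ≈ 200, ∠N ≈ 0.00°
|D| = √(55750² + 180750²) ≈ 1.8915e+05, ∠D ≈ 72.86°
|G| = 200 / 1.8915e+05 ≈ 0.0010574
Gain = 20 log₁₀(0.0010574) ≈ -59.52 dB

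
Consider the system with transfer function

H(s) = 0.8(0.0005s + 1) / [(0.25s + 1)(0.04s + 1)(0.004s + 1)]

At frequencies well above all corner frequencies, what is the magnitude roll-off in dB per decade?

Each pole contributes −20 dB/decade at high frequency; each zero contributes +20 dB/decade.
Net: 1 zero(s) − 3 pole(s) → -40 dB/decade.

-40 dB/decade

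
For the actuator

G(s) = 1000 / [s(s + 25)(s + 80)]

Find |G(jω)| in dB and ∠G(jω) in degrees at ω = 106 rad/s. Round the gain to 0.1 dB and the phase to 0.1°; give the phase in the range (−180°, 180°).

-63.7 dB, 140.3°

At s = jω = j106:
pole (s+25): 25 + j106 → |·| = √(25²+106²) = √11861 ≈ 108.91, ∠ = arctan(106/25) ≈ 76.73°
pole (s+80): 80 + j106 → |·| = √(80²+106²) = √17636 ≈ 132.8, ∠ = arctan(106/80) ≈ 52.96°
pole at origin: |s| = 106, ∠ = 90.00° (in denominator)
|G| = 1000 / 1.5331e+06 ≈ 0.00065227
Gain = 20 log₁₀(0.00065227) ≈ -63.71 dB
∠G = 0.00° − 219.69° = -219.69° ≡ 140.31° (principal value)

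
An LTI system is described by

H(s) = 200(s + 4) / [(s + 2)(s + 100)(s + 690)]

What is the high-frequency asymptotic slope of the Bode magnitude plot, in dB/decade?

Each pole contributes −20 dB/decade at high frequency; each zero contributes +20 dB/decade.
Net: 1 zero(s) − 3 pole(s) → -40 dB/decade.

-40 dB/decade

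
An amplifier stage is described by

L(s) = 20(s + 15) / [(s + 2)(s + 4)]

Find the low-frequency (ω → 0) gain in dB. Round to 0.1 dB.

L(0) = 20·15 / (2·4) = 37.5
20 log₁₀(37.5) ≈ 31.48 dB

31.5 dB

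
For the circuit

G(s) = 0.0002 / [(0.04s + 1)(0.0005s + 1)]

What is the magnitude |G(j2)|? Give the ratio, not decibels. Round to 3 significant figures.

0.000199

At ω = 2 rad/s:
pole (1 + j2·0.04) = 1 + j0.08 → |·| ≈ 1.0032, ∠ ≈ 4.57°
pole (1 + j2·0.0005) = 1 + j0.001 → |·| ≈ 1, ∠ ≈ 0.06°
|G| = 0.0002 · 1 / (1.0032 · 1) ≈ 0.00019936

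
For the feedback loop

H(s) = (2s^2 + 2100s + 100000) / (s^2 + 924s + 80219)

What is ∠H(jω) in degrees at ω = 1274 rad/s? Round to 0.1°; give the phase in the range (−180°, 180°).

Substitute s = j1274:
Numerator: 2(j1274)^2 + 2100(j1274) + 100000 = -3146152 + j2675400
Denominator: (j1274)^2 + 924(j1274) + 80219 = -1542857 + j1177176
|N| = √(3146152² + 2675400²) ≈ 4.1299e+06, ∠N ≈ 139.62°
|D| = √(1542857² + 1177176²) ≈ 1.9407e+06, ∠D ≈ 142.66°
∠H = 139.62° − 142.66° = -3.04°

-3.0°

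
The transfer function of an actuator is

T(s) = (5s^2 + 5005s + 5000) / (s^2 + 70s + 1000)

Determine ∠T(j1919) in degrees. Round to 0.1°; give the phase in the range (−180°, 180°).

Substitute s = j1919:
Numerator: 5(j1919)^2 + 5005(j1919) + 5000 = -18407805 + j9604595
Denominator: (j1919)^2 + 70(j1919) + 1000 = -3681561 + j134330
|N| = √(18407805² + 9604595²) ≈ 2.0763e+07, ∠N ≈ 152.45°
|D| = √(3681561² + 134330²) ≈ 3.684e+06, ∠D ≈ 177.91°
∠T = 152.45° − 177.91° = -25.46°

-25.5°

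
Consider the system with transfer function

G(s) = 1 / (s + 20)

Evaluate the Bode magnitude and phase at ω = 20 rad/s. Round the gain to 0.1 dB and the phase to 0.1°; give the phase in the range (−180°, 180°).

Substitute s = j20:
Numerator: 1 = 1 + j0
Denominator: (j20) + 20 = 20 + j20
|N| = √(1² + 0²) ≈ 1, ∠N ≈ 0.00°
|D| = √(20² + 20²) ≈ 28.284, ∠D ≈ 45.00°
|G| = 1 / 28.284 ≈ 0.035356
Gain = 20 log₁₀(0.035356) ≈ -29.03 dB
∠G = 0.00° − 45.00° = -45.00°

-29.0 dB, -45.0°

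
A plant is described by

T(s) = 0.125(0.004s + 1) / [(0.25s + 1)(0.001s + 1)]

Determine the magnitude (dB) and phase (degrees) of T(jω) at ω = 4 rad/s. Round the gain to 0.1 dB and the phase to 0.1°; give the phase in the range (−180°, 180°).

-21.1 dB, -44.3°

At ω = 4 rad/s:
zero (1 + j4·0.004) = 1 + j0.016 → |·| ≈ 1.0001, ∠ ≈ 0.92°
pole (1 + j4·0.25) = 1 + j1 → |·| ≈ 1.4142, ∠ ≈ 45.00°
pole (1 + j4·0.001) = 1 + j0.004 → |·| ≈ 1, ∠ ≈ 0.23°
|T| = 0.125 · 1.0001 / (1.4142 · 1) ≈ 0.088398
Gain = 20 log₁₀(0.088398) ≈ -21.07 dB
∠T = (0.92°) − (45.00° + 0.23°) = -44.31°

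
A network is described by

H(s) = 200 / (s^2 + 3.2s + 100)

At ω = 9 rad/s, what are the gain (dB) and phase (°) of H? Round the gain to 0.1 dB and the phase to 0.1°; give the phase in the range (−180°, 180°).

15.3 dB, -56.6°

At s = jω = j9:
quadratic: (j9)² + 3.2·j9 + 100 = 19 + j28.8 → |·| ≈ 34.503, ∠ ≈ 56.59°
|H| = 200 / 34.503 ≈ 5.7966
Gain = 20 log₁₀(5.7966) ≈ 15.26 dB
∠H = 0.00° − 56.59° = -56.59°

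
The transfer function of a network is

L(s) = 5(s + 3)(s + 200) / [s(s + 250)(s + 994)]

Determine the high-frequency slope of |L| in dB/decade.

-20 dB/decade

Each pole contributes −20 dB/decade at high frequency; each zero contributes +20 dB/decade.
Net: 2 zero(s) − 3 pole(s) → -20 dB/decade.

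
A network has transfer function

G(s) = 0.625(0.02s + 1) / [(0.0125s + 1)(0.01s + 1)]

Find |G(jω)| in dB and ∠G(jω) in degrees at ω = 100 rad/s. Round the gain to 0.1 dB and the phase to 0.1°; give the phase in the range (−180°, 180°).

-4.2 dB, -32.9°

At ω = 100 rad/s:
zero (1 + j100·0.02) = 1 + j2 → |·| ≈ 2.2361, ∠ ≈ 63.43°
pole (1 + j100·0.0125) = 1 + j1.25 → |·| ≈ 1.6008, ∠ ≈ 51.34°
pole (1 + j100·0.01) = 1 + j1 → |·| ≈ 1.4142, ∠ ≈ 45.00°
|G| = 0.625 · 2.2361 / (1.6008 · 1.4142) ≈ 0.61734
Gain = 20 log₁₀(0.61734) ≈ -4.19 dB
∠G = (63.43°) − (51.34° + 45.00°) = -32.91°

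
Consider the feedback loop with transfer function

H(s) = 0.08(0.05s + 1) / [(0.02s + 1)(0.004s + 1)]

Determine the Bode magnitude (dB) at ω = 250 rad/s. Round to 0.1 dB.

-17.1 dB

At ω = 250 rad/s:
zero (1 + j250·0.05) = 1 + j12.5 → |·| ≈ 12.54, ∠ ≈ 85.43°
pole (1 + j250·0.02) = 1 + j5 → |·| ≈ 5.099, ∠ ≈ 78.69°
pole (1 + j250·0.004) = 1 + j1 → |·| ≈ 1.4142, ∠ ≈ 45.00°
|H| = 0.08 · 12.54 / (5.099 · 1.4142) ≈ 0.13912
Gain = 20 log₁₀(0.13912) ≈ -17.13 dB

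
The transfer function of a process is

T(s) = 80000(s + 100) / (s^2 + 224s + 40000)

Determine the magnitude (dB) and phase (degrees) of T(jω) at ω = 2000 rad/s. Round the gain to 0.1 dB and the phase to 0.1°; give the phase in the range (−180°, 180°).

32.1 dB, -86.4°

At s = jω = j2000:
zero (s+100): 100 + j2000 → |·| = √(100²+2000²) = √4010000 ≈ 2002.5, ∠ = arctan(2000/100) ≈ 87.14°
quadratic: (j2000)² + 224·j2000 + 40000 = -3960000 + j448000 → |·| ≈ 3.9853e+06, ∠ ≈ 173.55°
|T| = 80000 · 2002.5 / 3.9853e+06 ≈ 40.198
Gain = 20 log₁₀(40.198) ≈ 32.08 dB
∠T = 87.14° − 173.55° = -86.41°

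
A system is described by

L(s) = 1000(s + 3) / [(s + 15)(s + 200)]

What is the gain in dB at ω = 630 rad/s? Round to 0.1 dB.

At s = jω = j630:
zero (s+3): 3 + j630 → |·| = √(3²+630²) = √396909 ≈ 630.01, ∠ = arctan(630/3) ≈ 89.73°
pole (s+15): 15 + j630 → |·| = √(15²+630²) = √397125 ≈ 630.18, ∠ = arctan(630/15) ≈ 88.64°
pole (s+200): 200 + j630 → |·| = √(200²+630²) = √436900 ≈ 660.98, ∠ = arctan(630/200) ≈ 72.39°
|L| = 1000 · 630.01 / 4.1654e+05 ≈ 1.5125
Gain = 20 log₁₀(1.5125) ≈ 3.59 dB

3.6 dB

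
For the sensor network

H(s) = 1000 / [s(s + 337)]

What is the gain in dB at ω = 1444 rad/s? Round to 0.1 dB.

At s = jω = j1444:
pole (s+337): 337 + j1444 → |·| = √(337²+1444²) = √2198705 ≈ 1482.8, ∠ = arctan(1444/337) ≈ 76.86°
pole at origin: |s| = 1444, ∠ = 90.00° (in denominator)
|H| = 1000 / 2.1412e+06 ≈ 0.00046703
Gain = 20 log₁₀(0.00046703) ≈ -66.61 dB

-66.6 dB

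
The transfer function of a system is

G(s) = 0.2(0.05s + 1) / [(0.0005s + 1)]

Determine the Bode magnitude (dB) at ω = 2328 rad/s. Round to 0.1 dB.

23.6 dB

At ω = 2328 rad/s:
zero (1 + j2328·0.05) = 1 + j116.4 → |·| ≈ 116.4, ∠ ≈ 89.51°
pole (1 + j2328·0.0005) = 1 + j1.164 → |·| ≈ 1.5346, ∠ ≈ 49.33°
|G| = 0.2 · 116.4 / (1.5346) ≈ 15.17
Gain = 20 log₁₀(15.17) ≈ 23.62 dB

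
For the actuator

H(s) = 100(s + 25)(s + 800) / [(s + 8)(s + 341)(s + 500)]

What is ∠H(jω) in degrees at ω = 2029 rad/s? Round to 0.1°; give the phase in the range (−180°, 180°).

-88.6°

At s = jω = j2029:
zero (s+25): 25 + j2029 → |·| = √(25²+2029²) = √4117466 ≈ 2029.2, ∠ = arctan(2029/25) ≈ 89.29°
zero (s+800): 800 + j2029 → |·| = √(800²+2029²) = √4756841 ≈ 2181, ∠ = arctan(2029/800) ≈ 68.48°
pole (s+8): 8 + j2029 → |·| = √(8²+2029²) = √4116905 ≈ 2029, ∠ = arctan(2029/8) ≈ 89.77°
pole (s+341): 341 + j2029 → |·| = √(341²+2029²) = √4233122 ≈ 2057.5, ∠ = arctan(2029/341) ≈ 80.46°
pole (s+500): 500 + j2029 → |·| = √(500²+2029²) = √4366841 ≈ 2089.7, ∠ = arctan(2029/500) ≈ 76.16°
∠H = 157.77° − 246.39° = -88.62°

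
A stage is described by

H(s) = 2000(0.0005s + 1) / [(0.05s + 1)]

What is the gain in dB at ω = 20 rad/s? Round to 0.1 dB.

63.0 dB

At ω = 20 rad/s:
zero (1 + j20·0.0005) = 1 + j0.01 → |·| ≈ 1, ∠ ≈ 0.57°
pole (1 + j20·0.05) = 1 + j1 → |·| ≈ 1.4142, ∠ ≈ 45.00°
|H| = 2000 · 1 / (1.4142) ≈ 1414.2
Gain = 20 log₁₀(1414.2) ≈ 63.01 dB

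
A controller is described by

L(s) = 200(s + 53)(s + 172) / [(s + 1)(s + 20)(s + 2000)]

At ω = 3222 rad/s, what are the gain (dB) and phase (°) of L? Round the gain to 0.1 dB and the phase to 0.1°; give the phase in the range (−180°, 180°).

At s = jω = j3222:
zero (s+53): 53 + j3222 → |·| = √(53²+3222²) = √10384093 ≈ 3222.4, ∠ = arctan(3222/53) ≈ 89.06°
zero (s+172): 172 + j3222 → |·| = √(172²+3222²) = √10410868 ≈ 3226.6, ∠ = arctan(3222/172) ≈ 86.94°
pole (s+1): 1 + j3222 → |·| = √(1²+3222²) = √10381285 ≈ 3222, ∠ = arctan(3222/1) ≈ 89.98°
pole (s+20): 20 + j3222 → |·| = √(20²+3222²) = √10381684 ≈ 3222.1, ∠ = arctan(3222/20) ≈ 89.64°
pole (s+2000): 2000 + j3222 → |·| = √(2000²+3222²) = √14381284 ≈ 3792.3, ∠ = arctan(3222/2000) ≈ 58.17°
|L| = 200 · 1.0397e+07 / 3.937e+10 ≈ 0.052817
Gain = 20 log₁₀(0.052817) ≈ -25.54 dB
∠L = 176.00° − 237.79° = -61.79°

-25.5 dB, -61.8°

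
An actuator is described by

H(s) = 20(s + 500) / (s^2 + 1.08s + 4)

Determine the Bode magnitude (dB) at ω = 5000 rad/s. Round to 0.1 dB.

-47.9 dB

At s = jω = j5000:
zero (s+500): 500 + j5000 → |·| = √(500²+5000²) = √25250000 ≈ 5024.9, ∠ = arctan(5000/500) ≈ 84.29°
quadratic: (j5000)² + 1.08·j5000 + 4 = -24999996 + j5400 → |·| ≈ 2.5e+07, ∠ ≈ 179.99°
|H| = 20 · 5024.9 / 2.5e+07 ≈ 0.0040199
Gain = 20 log₁₀(0.0040199) ≈ -47.92 dB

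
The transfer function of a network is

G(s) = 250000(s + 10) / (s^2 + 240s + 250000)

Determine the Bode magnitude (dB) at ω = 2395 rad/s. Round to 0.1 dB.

At s = jω = j2395:
zero (s+10): 10 + j2395 → |·| = √(10²+2395²) = √5736125 ≈ 2395, ∠ = arctan(2395/10) ≈ 89.76°
quadratic: (j2395)² + 240·j2395 + 250000 = -5486025 + j574800 → |·| ≈ 5.5161e+06, ∠ ≈ 174.02°
|G| = 250000 · 2395 / 5.5161e+06 ≈ 108.55
Gain = 20 log₁₀(108.55) ≈ 40.71 dB

40.7 dB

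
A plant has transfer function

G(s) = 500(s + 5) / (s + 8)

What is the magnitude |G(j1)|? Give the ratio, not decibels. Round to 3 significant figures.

316

At s = jω = j1:
zero (s+5): 5 + j1 → |·| = √(5²+1²) = √26 ≈ 5.099, ∠ = arctan(1/5) ≈ 11.31°
pole (s+8): 8 + j1 → |·| = √(8²+1²) = √65 ≈ 8.0623, ∠ = arctan(1/8) ≈ 7.13°
|G| = 500 · 5.099 / 8.0623 ≈ 316.22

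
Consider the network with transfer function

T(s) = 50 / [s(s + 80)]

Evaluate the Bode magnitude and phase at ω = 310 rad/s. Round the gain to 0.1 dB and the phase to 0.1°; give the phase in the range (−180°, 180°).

-66.0 dB, -165.5°

At s = jω = j310:
pole (s+80): 80 + j310 → |·| = √(80²+310²) = √102500 ≈ 320.16, ∠ = arctan(310/80) ≈ 75.53°
pole at origin: |s| = 310, ∠ = 90.00° (in denominator)
|T| = 50 / 99250 ≈ 0.00050378
Gain = 20 log₁₀(0.00050378) ≈ -65.96 dB
∠T = 0.00° − 165.53° = -165.53°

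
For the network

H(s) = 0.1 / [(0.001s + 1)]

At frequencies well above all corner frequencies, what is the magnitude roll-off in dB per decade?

-20 dB/decade

Each pole contributes −20 dB/decade at high frequency; each zero contributes +20 dB/decade.
Net: 0 zero(s) − 1 pole(s) → -20 dB/decade.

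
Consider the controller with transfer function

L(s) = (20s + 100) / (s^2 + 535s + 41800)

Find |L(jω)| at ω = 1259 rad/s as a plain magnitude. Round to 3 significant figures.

Substitute s = j1259:
Numerator: 20(j1259) + 100 = 100 + j25180
Denominator: (j1259)^2 + 535(j1259) + 41800 = -1543281 + j673565
|N| = √(100² + 25180²) ≈ 25180, ∠N ≈ 89.77°
|D| = √(1543281² + 673565²) ≈ 1.6839e+06, ∠D ≈ 156.42°
|L| = 25180 / 1.6839e+06 ≈ 0.014953

0.0150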